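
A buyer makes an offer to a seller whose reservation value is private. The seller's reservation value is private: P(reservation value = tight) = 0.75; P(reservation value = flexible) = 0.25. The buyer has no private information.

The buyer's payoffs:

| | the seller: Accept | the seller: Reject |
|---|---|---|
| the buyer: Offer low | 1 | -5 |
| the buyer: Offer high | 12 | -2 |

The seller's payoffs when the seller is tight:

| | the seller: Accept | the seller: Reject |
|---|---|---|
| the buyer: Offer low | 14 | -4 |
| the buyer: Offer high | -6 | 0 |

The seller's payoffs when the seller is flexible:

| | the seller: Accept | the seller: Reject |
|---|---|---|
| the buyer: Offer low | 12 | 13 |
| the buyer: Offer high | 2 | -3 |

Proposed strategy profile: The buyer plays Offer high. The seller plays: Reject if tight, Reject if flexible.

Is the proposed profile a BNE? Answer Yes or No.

The buyer plays Offer high: E[Offer high] = 0.75·(-2) + 0.25·(-2) = -2; E[Offer low] = -5. Best-responding. ✓
The seller (reservation value tight), facing Offer high: Accept gives -6, Reject gives 0. Proposed Reject is best. ✓
The seller (reservation value flexible), facing Offer high: Accept gives 2, Reject gives -3. Proposed Reject is not best — profitable deviation exists. ✗

No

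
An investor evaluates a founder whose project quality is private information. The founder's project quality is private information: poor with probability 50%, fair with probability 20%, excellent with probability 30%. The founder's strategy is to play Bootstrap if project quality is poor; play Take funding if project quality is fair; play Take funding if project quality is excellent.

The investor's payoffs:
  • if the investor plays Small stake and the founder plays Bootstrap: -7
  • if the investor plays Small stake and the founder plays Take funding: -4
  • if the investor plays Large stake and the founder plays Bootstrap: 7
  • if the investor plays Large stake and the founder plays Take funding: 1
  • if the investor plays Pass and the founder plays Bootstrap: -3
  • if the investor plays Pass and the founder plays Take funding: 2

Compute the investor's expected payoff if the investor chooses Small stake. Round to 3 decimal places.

E[Small stake] = 0.5·(-7) + 0.2·(-4) + 0.3·(-4) = (-3.5) + (-0.8) + (-1.2) = -5.5

-5.500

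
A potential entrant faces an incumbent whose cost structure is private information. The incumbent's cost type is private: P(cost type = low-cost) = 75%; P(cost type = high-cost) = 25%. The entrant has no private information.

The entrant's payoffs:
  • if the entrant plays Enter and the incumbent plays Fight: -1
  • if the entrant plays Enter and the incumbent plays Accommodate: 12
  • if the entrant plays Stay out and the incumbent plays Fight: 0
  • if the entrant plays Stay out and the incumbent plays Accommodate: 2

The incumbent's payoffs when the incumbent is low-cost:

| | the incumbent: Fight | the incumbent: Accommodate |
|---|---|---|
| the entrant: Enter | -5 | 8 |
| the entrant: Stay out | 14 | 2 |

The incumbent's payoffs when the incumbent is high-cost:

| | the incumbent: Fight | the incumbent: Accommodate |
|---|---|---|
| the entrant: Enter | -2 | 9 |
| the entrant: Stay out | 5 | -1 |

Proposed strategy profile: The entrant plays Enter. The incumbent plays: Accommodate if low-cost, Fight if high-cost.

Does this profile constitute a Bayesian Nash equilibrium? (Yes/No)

A profile is a BNE iff every type of every player is best-responding given beliefs about the other side.
The entrant plays Enter: E[Enter] = 0.75·(12) + 0.25·(-1) = 8.75; E[Stay out] = 1.5. Best-responding. ✓
The incumbent (cost type low-cost), facing Enter: Fight gives -5, Accommodate gives 8. Proposed Accommodate is best. ✓
The incumbent (cost type high-cost), facing Enter: Fight gives -2, Accommodate gives 9. Proposed Fight is not best — profitable deviation exists. ✗

No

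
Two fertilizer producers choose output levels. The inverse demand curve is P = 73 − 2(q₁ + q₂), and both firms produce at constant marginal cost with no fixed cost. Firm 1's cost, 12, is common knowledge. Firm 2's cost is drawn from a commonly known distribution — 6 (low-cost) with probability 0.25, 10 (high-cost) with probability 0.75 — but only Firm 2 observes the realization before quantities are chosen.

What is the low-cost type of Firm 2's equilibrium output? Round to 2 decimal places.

11.92

Type-c best response for Firm 2: q₂(c) = (73 − c)/4 − q₁/2.
Firm 1 maximizes expected profit; its first-order condition is 73 − 4q₁ − 2E[q₂] − 12 = 0.
Substituting E[q₂] and solving: E[c₂] = 9, so q₁ = (73 − 2·12 + 9)/6 = 9.66667.
q₂(low-cost) = (73 − 6 − 2·9.66667)/4 = 11.9167.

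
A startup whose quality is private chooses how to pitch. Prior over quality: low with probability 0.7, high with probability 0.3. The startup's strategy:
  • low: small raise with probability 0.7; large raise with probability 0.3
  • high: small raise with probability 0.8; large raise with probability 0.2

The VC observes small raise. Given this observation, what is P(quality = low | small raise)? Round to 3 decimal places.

Apply Bayes' rule using the sender's strategy as the likelihood.
P(small raise) = 0.7·0.7 + 0.3·0.8 = 0.73
P(low | small raise) = (0.7·0.7) / 0.73 = 0.49 / 0.73 = 0.671233

0.671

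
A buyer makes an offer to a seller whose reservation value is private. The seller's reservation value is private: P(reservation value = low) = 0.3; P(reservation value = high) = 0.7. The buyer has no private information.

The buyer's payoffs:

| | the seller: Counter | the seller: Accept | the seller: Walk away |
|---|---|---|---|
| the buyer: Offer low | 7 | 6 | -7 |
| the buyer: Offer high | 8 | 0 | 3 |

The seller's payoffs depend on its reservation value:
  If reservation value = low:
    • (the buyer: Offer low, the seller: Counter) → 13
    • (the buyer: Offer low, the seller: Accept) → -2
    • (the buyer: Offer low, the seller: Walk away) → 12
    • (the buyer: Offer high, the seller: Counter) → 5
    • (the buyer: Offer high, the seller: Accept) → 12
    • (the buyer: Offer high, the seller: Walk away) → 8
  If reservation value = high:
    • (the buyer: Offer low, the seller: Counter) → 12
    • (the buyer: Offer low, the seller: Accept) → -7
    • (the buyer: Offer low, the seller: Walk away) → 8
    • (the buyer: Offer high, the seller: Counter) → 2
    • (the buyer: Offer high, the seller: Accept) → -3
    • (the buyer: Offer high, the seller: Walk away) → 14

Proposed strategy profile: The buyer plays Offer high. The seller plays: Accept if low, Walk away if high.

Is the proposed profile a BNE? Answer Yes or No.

Yes

The buyer plays Offer high: E[Offer high] = 0.3·(0) + 0.7·(3) = 2.1; E[Offer low] = -3.1. Best-responding. ✓
The seller (reservation value low), facing Offer high: Counter gives 5, Accept gives 12, Walk away gives 8. Proposed Accept is best. ✓
The seller (reservation value high), facing Offer high: Counter gives 2, Accept gives -3, Walk away gives 14. Proposed Walk away is best. ✓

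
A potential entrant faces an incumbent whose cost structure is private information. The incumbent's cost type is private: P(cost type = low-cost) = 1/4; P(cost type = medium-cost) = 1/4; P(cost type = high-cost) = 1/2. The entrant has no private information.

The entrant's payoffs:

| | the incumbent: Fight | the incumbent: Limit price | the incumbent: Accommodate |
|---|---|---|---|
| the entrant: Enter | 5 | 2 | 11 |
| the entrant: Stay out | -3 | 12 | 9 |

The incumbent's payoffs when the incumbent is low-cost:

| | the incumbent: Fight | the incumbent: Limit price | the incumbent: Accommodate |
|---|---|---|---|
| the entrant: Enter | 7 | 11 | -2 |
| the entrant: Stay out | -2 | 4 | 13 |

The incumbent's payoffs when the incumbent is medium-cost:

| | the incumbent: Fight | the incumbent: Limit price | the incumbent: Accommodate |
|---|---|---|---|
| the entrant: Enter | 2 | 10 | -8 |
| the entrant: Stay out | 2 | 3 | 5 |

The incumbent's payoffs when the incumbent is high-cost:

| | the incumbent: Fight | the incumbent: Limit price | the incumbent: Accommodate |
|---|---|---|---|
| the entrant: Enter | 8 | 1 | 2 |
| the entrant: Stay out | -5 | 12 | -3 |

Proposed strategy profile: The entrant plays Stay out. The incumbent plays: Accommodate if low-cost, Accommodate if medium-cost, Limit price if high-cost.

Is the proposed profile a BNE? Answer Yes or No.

The entrant plays Stay out: E[Stay out] = 1/4·(9) + 1/4·(9) + 1/2·(12) = 21/2; E[Enter] = 13/2. Best-responding. ✓
The incumbent (cost type low-cost), facing Stay out: Fight gives -2, Limit price gives 4, Accommodate gives 13. Proposed Accommodate is best. ✓
The incumbent (cost type medium-cost), facing Stay out: Fight gives 2, Limit price gives 3, Accommodate gives 5. Proposed Accommodate is best. ✓
The incumbent (cost type high-cost), facing Stay out: Fight gives -5, Limit price gives 12, Accommodate gives -3. Proposed Limit price is best. ✓

Yes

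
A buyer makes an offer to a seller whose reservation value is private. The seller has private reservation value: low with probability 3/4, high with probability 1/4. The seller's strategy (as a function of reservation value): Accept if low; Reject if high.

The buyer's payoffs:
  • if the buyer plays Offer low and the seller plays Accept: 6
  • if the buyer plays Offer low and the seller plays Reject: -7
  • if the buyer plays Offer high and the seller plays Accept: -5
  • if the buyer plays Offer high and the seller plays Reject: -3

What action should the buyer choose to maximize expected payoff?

E[Offer low] = 3/4·(6) + 1/4·(-7) = 11/4
E[Offer high] = 3/4·(-5) + 1/4·(-3) = -9/2
Best response: Offer low (11/4 is the largest).

Offer low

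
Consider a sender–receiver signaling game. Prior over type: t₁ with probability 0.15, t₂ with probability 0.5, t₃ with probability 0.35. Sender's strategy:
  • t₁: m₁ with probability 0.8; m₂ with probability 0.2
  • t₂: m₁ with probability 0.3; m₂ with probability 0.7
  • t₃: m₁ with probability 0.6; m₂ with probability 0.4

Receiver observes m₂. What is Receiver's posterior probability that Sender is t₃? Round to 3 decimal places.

Apply Bayes' rule using the sender's strategy as the likelihood.
P(m₂) = 0.15·0.2 + 0.5·0.7 + 0.35·0.4 = 0.52
P(t₃ | m₂) = (0.35·0.4) / 0.52 = 0.14 / 0.52 = 0.269231

0.269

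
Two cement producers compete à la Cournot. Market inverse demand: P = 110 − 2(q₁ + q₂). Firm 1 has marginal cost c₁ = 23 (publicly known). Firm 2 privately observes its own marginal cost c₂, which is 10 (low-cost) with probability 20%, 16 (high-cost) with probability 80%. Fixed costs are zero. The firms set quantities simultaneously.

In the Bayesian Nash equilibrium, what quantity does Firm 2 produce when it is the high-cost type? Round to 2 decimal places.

Firm 2 with cost c maximizes (110 − 2(q₁+q₂) − c)·q₂, giving q₂(c) = (110 − c − 2q₁)/4.
E[c₂] = 0.2·10 + 0.8·16 = 14.8
Firm 1's FOC against E[q₂] yields q₁ = (110 − 2·23 + E[c₂])/6 = (110 − 46 + 14.8)/6 = 13.1333.
q₂(high-cost) = (110 − 16 − 2·13.1333)/4 = 16.9333.

16.93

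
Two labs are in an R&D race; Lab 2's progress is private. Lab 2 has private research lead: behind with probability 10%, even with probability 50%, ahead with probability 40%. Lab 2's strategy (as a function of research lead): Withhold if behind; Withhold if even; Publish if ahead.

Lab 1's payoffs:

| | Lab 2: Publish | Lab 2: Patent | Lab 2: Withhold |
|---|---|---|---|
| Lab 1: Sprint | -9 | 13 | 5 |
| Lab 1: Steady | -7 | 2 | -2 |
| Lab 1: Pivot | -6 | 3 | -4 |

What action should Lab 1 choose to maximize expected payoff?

Sprint

Compute Lab 1's expected payoff for each action, taking the expectation over Lab 2's type.
E[Sprint] = 0.1·(5) + 0.5·(5) + 0.4·(-9) = -0.6
E[Steady] = 0.1·(-2) + 0.5·(-2) + 0.4·(-7) = -4
E[Pivot] = 0.1·(-4) + 0.5·(-4) + 0.4·(-6) = -4.8
Best response: Sprint (-0.6 is the largest).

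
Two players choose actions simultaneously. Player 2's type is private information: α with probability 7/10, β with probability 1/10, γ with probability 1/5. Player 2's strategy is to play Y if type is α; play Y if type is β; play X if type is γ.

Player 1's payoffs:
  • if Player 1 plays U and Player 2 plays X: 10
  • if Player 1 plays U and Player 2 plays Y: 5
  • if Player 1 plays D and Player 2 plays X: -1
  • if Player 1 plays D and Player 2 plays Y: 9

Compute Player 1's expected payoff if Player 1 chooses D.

E[D] = 7/10·9 + 1/10·9 + 1/5·(-1) = 63/10 + 9/10 + (-1/5) = 7

7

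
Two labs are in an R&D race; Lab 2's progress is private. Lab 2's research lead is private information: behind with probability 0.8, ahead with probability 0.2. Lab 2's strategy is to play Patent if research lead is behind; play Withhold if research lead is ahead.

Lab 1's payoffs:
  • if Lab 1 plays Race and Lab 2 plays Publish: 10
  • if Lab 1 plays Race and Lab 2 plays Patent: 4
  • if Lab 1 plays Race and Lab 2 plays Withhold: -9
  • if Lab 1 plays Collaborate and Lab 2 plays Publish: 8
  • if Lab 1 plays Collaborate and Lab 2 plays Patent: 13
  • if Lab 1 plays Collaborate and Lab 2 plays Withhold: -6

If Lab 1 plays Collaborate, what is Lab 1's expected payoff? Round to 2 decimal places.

Take the expectation over Lab 2's research lead, weighting each type's action by its prior probability.
E[Collaborate] = 0.8·13 + 0.2·(-6) = 10.4 + (-1.2) = 9.2

9.20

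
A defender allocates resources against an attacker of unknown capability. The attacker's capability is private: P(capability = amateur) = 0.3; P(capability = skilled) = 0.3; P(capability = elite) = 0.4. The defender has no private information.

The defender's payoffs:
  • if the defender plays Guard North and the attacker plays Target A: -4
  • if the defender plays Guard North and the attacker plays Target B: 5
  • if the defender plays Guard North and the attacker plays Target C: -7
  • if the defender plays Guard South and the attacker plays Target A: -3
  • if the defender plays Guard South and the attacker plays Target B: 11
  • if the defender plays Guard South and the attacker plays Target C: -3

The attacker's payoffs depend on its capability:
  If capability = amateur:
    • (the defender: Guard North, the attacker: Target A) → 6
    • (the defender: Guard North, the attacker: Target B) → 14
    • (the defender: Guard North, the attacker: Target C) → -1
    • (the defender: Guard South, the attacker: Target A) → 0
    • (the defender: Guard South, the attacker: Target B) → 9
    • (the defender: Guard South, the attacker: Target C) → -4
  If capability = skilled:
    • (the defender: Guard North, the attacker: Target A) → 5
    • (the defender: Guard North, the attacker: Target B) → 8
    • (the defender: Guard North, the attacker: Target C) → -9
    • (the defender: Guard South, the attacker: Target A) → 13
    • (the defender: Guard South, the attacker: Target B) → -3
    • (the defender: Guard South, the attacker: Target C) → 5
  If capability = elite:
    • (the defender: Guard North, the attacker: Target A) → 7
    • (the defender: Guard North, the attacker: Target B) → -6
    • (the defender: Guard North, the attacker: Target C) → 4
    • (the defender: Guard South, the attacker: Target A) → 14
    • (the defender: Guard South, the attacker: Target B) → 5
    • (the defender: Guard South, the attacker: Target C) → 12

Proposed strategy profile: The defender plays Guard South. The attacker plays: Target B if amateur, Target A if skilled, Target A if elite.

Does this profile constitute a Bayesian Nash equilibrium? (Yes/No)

Yes

A profile is a BNE iff every type of every player is best-responding given beliefs about the other side.
The defender plays Guard South: E[Guard South] = 0.3·(11) + 0.3·(-3) + 0.4·(-3) = 1.2; E[Guard North] = -1.3. Best-responding. ✓
The attacker (capability amateur), facing Guard South: Target A gives 0, Target B gives 9, Target C gives -4. Proposed Target B is best. ✓
The attacker (capability skilled), facing Guard South: Target A gives 13, Target B gives -3, Target C gives 5. Proposed Target A is best. ✓
The attacker (capability elite), facing Guard South: Target A gives 14, Target B gives 5, Target C gives 12. Proposed Target A is best. ✓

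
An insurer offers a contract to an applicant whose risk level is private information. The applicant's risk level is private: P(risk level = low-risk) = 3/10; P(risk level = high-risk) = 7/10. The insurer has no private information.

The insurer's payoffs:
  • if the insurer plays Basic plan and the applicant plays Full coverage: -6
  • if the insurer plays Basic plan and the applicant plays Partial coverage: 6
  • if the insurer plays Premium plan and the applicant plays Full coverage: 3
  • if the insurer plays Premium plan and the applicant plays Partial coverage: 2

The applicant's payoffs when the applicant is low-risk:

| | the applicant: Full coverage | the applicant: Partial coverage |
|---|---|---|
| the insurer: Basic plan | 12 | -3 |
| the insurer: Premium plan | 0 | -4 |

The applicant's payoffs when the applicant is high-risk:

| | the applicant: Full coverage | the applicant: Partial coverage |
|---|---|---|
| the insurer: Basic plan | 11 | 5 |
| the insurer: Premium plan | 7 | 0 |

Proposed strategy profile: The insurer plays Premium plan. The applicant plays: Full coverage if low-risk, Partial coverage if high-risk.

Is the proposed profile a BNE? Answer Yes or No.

No

The insurer plays Premium plan: E[Premium plan] = 3/10·(3) + 7/10·(2) = 23/10; E[Basic plan] = 12/5. Not best-responding. ✗
The applicant (risk level low-risk), facing Premium plan: Full coverage gives 0, Partial coverage gives -4. Proposed Full coverage is best. ✓
The applicant (risk level high-risk), facing Premium plan: Full coverage gives 7, Partial coverage gives 0. Proposed Partial coverage is not best — profitable deviation exists. ✗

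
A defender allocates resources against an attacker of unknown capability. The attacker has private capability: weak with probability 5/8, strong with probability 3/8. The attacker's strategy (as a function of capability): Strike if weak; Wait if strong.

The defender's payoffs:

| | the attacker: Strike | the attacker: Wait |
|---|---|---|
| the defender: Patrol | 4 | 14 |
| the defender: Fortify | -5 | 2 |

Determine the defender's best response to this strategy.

Patrol

E[Patrol] = 5/8·(4) + 3/8·(14) = 31/4
E[Fortify] = 5/8·(-5) + 3/8·(2) = -19/8
Best response: Patrol (31/4 is the largest).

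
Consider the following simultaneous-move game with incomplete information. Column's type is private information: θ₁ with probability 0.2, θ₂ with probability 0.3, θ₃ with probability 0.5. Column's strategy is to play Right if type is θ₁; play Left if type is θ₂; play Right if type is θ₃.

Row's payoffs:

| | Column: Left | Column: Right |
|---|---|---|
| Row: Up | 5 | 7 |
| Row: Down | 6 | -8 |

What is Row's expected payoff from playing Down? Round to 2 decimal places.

-3.80

Take the expectation over Column's type, weighting each type's action by its prior probability.
E[Down] = 0.2·(-8) + 0.3·6 + 0.5·(-8) = (-1.6) + 1.8 + (-4) = -3.8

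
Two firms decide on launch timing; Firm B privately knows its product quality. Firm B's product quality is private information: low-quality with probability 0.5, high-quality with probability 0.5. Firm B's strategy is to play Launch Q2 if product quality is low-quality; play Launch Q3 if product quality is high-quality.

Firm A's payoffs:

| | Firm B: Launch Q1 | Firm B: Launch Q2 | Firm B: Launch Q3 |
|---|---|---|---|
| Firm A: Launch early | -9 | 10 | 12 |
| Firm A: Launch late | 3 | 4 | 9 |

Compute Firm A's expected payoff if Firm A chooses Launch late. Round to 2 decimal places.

6.50

E[Launch late] = 0.5·4 + 0.5·9 = 2 + 4.5 = 6.5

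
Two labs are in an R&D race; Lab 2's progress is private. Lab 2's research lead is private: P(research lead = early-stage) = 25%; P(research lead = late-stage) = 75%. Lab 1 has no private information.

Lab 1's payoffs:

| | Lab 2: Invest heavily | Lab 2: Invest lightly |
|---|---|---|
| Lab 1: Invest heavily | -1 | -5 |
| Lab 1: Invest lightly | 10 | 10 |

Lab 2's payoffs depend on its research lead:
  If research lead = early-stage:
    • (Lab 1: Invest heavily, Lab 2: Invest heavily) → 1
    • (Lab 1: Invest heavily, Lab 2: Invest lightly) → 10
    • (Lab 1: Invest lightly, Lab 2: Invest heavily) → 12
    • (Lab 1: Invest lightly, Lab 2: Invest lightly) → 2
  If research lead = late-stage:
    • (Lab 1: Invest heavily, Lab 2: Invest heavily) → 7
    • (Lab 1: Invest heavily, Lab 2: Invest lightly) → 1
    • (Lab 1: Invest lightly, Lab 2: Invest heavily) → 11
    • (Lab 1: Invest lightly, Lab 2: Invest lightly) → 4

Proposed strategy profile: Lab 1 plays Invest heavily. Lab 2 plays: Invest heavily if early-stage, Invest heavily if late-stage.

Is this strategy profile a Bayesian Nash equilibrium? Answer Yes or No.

A profile is a BNE iff every type of every player is best-responding given beliefs about the other side.
Lab 1 plays Invest heavily: E[Invest heavily] = 0.25·(-1) + 0.75·(-1) = -1; E[Invest lightly] = 10. Not best-responding. ✗
Lab 2 (research lead early-stage), facing Invest heavily: Invest heavily gives 1, Invest lightly gives 10. Proposed Invest heavily is not best — profitable deviation exists. ✗
Lab 2 (research lead late-stage), facing Invest heavily: Invest heavily gives 7, Invest lightly gives 1. Proposed Invest heavily is best. ✓

No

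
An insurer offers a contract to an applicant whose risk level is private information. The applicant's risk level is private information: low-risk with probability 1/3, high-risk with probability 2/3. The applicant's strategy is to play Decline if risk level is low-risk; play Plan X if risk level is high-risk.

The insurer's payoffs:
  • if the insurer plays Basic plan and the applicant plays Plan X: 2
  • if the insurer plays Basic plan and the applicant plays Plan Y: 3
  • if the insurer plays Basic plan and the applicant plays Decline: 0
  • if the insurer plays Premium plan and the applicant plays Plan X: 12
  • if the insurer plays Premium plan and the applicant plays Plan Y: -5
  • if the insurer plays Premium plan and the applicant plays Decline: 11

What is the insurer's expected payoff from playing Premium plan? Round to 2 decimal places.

11.67

E[Premium plan] = 1/3·11 + 2/3·12 = 11/3 + 8 = 35/3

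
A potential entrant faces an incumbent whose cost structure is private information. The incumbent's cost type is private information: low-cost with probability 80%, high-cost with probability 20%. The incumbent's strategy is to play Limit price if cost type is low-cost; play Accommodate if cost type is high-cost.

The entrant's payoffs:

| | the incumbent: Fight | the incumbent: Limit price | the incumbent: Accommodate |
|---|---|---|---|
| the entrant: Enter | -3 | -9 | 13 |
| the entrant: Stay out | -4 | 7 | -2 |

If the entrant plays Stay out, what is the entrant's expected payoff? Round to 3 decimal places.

5.200

E[Stay out] = 0.8·7 + 0.2·(-2) = 5.6 + (-0.4) = 5.2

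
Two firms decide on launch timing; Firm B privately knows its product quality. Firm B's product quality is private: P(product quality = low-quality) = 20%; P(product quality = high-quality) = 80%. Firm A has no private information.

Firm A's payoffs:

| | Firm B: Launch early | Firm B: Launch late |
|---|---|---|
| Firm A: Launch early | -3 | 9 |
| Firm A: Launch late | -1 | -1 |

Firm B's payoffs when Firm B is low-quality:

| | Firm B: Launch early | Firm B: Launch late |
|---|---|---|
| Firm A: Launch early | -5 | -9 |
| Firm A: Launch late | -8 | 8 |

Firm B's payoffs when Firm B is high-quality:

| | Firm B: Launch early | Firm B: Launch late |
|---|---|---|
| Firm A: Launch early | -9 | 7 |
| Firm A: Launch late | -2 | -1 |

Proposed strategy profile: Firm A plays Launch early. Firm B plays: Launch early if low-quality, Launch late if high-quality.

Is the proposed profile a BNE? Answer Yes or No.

A profile is a BNE iff every type of every player is best-responding given beliefs about the other side.
Firm A plays Launch early: E[Launch early] = 0.2·(-3) + 0.8·(9) = 6.6; E[Launch late] = -1. Best-responding. ✓
Firm B (product quality low-quality), facing Launch early: Launch early gives -5, Launch late gives -9. Proposed Launch early is best. ✓
Firm B (product quality high-quality), facing Launch early: Launch early gives -9, Launch late gives 7. Proposed Launch late is best. ✓

Yes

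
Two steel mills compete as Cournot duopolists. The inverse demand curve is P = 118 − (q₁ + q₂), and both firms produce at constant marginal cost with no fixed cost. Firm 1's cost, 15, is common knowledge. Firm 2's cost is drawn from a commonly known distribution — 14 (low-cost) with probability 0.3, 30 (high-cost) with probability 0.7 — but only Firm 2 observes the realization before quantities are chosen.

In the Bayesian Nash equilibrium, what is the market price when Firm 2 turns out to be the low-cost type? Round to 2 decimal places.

47.13

Type-c best response for Firm 2: q₂(c) = (118 − c)/2 − q₁/2.
Firm 1 maximizes expected profit; its first-order condition is 118 − 2q₁ − E[q₂] − 15 = 0.
Substituting E[q₂] and solving: E[c₂] = 25.2, so q₁ = (118 − 2·15 + 25.2)/3 = 37.7333.
q₂(low-cost) = 33.1333, so P = 118 − (37.7333 + 33.1333) = 47.1333.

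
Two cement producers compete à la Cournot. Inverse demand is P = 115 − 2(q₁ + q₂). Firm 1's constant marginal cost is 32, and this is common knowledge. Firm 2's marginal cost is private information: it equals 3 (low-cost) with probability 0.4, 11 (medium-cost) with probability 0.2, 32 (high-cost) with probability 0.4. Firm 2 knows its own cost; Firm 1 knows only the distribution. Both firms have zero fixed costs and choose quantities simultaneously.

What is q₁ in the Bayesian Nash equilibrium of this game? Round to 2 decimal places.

Type-c best response for Firm 2: q₂(c) = (115 − c)/4 − q₁/2.
Firm 1 maximizes expected profit; its first-order condition is 115 − 4q₁ − 2E[q₂] − 32 = 0.
Substituting E[q₂] and solving: E[c₂] = 16.2, so q₁ = (115 − 2·32 + 16.2)/6 = 11.2.

11.20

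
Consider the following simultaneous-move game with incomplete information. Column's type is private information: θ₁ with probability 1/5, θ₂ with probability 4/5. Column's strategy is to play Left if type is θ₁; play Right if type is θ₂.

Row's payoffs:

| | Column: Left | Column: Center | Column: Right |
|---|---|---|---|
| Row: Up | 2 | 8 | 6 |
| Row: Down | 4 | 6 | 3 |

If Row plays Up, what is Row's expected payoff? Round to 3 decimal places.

E[Up] = 1/5·2 + 4/5·6 = 2/5 + 24/5 = 26/5

5.200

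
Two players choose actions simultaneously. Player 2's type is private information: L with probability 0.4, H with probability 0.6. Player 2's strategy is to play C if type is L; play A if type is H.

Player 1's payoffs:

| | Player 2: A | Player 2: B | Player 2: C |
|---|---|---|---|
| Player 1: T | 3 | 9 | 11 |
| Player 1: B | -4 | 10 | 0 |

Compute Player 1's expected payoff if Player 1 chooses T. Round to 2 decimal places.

Take the expectation over Player 2's type, weighting each type's action by its prior probability.
E[T] = 0.4·11 + 0.6·3 = 4.4 + 1.8 = 6.2

6.20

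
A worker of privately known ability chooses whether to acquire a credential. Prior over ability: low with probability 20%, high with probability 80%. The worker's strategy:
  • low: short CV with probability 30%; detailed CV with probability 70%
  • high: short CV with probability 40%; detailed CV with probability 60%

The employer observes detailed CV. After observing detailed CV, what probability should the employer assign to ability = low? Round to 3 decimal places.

0.226

Apply Bayes' rule using the sender's strategy as the likelihood.
P(detailed CV) = 0.2·0.7 + 0.8·0.6 = 0.62
P(low | detailed CV) = (0.2·0.7) / 0.62 = 0.14 / 0.62 = 0.225806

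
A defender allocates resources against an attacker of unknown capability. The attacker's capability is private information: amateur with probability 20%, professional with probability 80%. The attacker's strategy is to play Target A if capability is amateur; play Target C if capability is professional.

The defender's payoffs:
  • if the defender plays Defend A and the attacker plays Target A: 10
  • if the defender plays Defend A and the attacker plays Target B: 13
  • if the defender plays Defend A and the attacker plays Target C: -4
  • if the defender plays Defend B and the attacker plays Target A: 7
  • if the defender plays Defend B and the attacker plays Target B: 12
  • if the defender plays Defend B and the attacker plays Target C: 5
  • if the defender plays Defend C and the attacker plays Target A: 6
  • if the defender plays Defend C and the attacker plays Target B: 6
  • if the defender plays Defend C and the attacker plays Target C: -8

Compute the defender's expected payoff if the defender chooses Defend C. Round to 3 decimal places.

E[Defend C] = 0.2·6 + 0.8·(-8) = 1.2 + (-6.4) = -5.2

-5.200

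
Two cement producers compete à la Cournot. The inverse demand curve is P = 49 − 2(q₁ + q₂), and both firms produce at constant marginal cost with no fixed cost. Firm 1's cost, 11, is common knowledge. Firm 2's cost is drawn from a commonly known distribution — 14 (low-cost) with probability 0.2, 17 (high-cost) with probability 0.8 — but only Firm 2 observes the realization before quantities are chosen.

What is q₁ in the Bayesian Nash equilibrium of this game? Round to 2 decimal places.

7.23

Type-c best response for Firm 2: q₂(c) = (49 − c)/4 − q₁/2.
Firm 1 maximizes expected profit; its first-order condition is 49 − 4q₁ − 2E[q₂] − 11 = 0.
Substituting E[q₂] and solving: E[c₂] = 16.4, so q₁ = (49 − 2·11 + 16.4)/6 = 7.23333.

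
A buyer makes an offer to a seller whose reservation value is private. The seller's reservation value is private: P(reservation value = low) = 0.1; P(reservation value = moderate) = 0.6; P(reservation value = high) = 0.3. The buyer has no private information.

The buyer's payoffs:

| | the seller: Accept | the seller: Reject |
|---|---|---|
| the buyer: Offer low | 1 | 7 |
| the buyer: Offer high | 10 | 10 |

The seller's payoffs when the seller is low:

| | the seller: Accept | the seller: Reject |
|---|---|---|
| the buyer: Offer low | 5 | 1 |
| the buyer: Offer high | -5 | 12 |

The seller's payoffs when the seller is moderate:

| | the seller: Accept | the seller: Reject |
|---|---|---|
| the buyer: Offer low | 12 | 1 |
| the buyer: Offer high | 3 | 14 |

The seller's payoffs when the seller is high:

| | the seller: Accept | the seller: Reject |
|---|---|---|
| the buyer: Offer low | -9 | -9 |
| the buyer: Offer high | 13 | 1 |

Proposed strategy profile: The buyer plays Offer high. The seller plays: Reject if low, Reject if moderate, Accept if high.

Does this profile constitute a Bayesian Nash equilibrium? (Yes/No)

A profile is a BNE iff every type of every player is best-responding given beliefs about the other side.
The buyer plays Offer high: E[Offer high] = 0.1·(10) + 0.6·(10) + 0.3·(10) = 10; E[Offer low] = 5.2. Best-responding. ✓
The seller (reservation value low), facing Offer high: Accept gives -5, Reject gives 12. Proposed Reject is best. ✓
The seller (reservation value moderate), facing Offer high: Accept gives 3, Reject gives 14. Proposed Reject is best. ✓
The seller (reservation value high), facing Offer high: Accept gives 13, Reject gives 1. Proposed Accept is best. ✓

Yes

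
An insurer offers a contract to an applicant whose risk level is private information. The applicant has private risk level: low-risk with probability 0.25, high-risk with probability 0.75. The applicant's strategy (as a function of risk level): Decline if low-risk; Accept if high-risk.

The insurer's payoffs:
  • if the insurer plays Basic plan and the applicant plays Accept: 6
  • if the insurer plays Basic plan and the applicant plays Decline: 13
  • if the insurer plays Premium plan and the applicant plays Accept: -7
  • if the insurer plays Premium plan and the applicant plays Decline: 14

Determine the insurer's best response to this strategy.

Basic plan

Compute the insurer's expected payoff for each action, taking the expectation over the applicant's type.
E[Basic plan] = 0.25·(13) + 0.75·(6) = 7.75
E[Premium plan] = 0.25·(14) + 0.75·(-7) = -1.75
Best response: Basic plan (7.75 is the largest).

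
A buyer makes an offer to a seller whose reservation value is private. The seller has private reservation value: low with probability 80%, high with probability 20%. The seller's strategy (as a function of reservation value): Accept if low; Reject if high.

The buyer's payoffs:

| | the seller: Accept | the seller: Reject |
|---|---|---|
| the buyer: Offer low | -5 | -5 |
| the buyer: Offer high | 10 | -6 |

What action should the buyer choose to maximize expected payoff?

Offer high

E[Offer low] = 0.8·(-5) + 0.2·(-5) = -5
E[Offer high] = 0.8·(10) + 0.2·(-6) = 6.8
Best response: Offer high (6.8 is the largest).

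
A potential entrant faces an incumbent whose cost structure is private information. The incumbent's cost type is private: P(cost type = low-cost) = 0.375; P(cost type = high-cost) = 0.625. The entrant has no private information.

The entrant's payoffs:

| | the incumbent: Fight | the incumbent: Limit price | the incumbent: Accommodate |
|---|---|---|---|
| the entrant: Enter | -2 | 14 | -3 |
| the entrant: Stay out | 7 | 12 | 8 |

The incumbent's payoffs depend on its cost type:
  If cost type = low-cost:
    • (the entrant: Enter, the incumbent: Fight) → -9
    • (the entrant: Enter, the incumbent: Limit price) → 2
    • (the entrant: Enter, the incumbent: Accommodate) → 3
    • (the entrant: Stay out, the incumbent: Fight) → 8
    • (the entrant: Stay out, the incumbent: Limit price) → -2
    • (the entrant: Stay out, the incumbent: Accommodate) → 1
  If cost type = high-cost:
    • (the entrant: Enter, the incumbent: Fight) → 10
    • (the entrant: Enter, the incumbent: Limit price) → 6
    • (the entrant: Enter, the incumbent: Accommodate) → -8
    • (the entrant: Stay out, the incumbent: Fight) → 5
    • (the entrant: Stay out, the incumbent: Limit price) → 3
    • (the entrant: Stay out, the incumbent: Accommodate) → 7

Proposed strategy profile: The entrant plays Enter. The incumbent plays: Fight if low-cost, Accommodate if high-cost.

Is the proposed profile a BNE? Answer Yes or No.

No

The entrant plays Enter: E[Enter] = 0.375·(-2) + 0.625·(-3) = -2.625; E[Stay out] = 7.625. Not best-responding. ✗
The incumbent (cost type low-cost), facing Enter: Fight gives -9, Limit price gives 2, Accommodate gives 3. Proposed Fight is not best — profitable deviation exists. ✗
The incumbent (cost type high-cost), facing Enter: Fight gives 10, Limit price gives 6, Accommodate gives -8. Proposed Accommodate is not best — profitable deviation exists. ✗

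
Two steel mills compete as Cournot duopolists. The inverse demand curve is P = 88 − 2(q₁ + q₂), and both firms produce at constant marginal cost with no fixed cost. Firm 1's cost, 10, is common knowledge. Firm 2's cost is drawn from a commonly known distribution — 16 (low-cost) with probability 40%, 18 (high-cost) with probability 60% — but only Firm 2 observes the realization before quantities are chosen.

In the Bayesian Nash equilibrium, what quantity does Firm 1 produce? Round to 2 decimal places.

14.20

Type-c best response for Firm 2: q₂(c) = (88 − c)/4 − q₁/2.
Firm 1 maximizes expected profit; its first-order condition is 88 − 4q₁ − 2E[q₂] − 10 = 0.
Substituting E[q₂] and solving: E[c₂] = 17.2, so q₁ = (88 − 2·10 + 17.2)/6 = 14.2.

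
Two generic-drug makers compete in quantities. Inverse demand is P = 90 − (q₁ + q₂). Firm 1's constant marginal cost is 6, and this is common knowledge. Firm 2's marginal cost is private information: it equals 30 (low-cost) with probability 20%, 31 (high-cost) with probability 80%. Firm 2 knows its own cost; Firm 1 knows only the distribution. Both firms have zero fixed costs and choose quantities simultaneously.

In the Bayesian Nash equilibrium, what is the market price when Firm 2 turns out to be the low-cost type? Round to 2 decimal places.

41.87

Each type of Firm 2 best-responds to q₁; Firm 1 best-responds to the expected q₂ over Firm 2's types.
Firm 2 with cost c maximizes (90 − (q₁+q₂) − c)·q₂, giving q₂(c) = (90 − c − q₁)/2.
E[c₂] = 0.2·30 + 0.8·31 = 30.8
Firm 1's FOC against E[q₂] yields q₁ = (90 − 2·6 + E[c₂])/3 = (90 − 12 + 30.8)/3 = 36.2667.
q₂(low-cost) = 11.8667, so P = 90 − (36.2667 + 11.8667) = 41.8667.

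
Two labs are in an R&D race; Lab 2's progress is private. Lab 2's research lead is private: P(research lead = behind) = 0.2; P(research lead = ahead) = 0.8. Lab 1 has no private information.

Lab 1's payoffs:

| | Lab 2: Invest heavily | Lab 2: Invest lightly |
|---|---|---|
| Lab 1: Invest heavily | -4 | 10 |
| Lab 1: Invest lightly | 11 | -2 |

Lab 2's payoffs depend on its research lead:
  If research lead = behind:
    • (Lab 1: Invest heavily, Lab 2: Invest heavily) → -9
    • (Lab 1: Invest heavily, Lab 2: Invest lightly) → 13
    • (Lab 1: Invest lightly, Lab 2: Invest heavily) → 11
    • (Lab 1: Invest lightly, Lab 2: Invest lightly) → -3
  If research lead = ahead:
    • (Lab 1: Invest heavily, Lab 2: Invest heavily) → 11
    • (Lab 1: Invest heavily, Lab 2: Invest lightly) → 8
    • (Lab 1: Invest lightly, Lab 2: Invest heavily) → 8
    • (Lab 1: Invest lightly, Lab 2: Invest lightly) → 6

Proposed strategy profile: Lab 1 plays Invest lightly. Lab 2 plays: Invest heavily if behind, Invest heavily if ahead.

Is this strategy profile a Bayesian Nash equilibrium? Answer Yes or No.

Yes

Lab 1 plays Invest lightly: E[Invest lightly] = 0.2·(11) + 0.8·(11) = 11; E[Invest heavily] = -4. Best-responding. ✓
Lab 2 (research lead behind), facing Invest lightly: Invest heavily gives 11, Invest lightly gives -3. Proposed Invest heavily is best. ✓
Lab 2 (research lead ahead), facing Invest lightly: Invest heavily gives 8, Invest lightly gives 6. Proposed Invest heavily is best. ✓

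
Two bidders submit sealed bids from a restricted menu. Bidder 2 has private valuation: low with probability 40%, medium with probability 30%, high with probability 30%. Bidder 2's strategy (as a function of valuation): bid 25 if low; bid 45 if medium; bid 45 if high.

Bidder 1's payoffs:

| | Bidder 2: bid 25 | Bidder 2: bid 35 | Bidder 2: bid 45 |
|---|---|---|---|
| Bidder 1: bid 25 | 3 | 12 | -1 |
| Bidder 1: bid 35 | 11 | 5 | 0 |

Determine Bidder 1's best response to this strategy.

E[bid 25] = 0.4·(3) + 0.3·(-1) + 0.3·(-1) = 0.6
E[bid 35] = 0.4·(11) + 0.3·(0) + 0.3·(0) = 4.4
Best response: bid 35 (4.4 is the largest).

bid 35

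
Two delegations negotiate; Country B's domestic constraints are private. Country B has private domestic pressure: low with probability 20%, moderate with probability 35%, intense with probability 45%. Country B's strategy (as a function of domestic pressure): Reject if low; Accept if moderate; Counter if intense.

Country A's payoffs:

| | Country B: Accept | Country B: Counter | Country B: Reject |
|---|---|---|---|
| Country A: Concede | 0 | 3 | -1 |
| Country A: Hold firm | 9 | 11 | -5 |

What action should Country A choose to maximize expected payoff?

E[Concede] = 0.2·(-1) + 0.35·(0) + 0.45·(3) = 1.15
E[Hold firm] = 0.2·(-5) + 0.35·(9) + 0.45·(11) = 7.1
Best response: Hold firm (7.1 is the largest).

Hold firm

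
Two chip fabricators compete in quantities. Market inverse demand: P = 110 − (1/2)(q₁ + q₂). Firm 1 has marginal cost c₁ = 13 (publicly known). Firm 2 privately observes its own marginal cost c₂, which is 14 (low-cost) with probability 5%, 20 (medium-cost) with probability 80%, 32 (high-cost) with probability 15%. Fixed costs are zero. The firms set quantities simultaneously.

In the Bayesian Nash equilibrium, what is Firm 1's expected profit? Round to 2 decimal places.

Firm 2 with cost c maximizes (110 − (1/2)(q₁+q₂) − c)·q₂, giving q₂(c) = (110 − c − (1/2)q₁).
E[c₂] = 0.05·14 + 0.8·20 + 0.15·32 = 21.5
Firm 1's FOC against E[q₂] yields q₁ = (110 − 2·13 + E[c₂])/(3/2) = (110 − 26 + 21.5)/(3/2) = 70.3333.
E[P] = 110 − (1/2)·(q₁ + E[q₂]) = 48.1667; Firm 1's expected profit = (E[P] − 13)·q₁ = (48.1667 − 13)·70.3333 = 2473.39.

2473.39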